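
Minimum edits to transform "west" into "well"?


Word 1: "west" (length 4)
Word 2: "well" (length 4)
One optimal edit sequence (insert/delete/substitute each cost 1):
  1. keep 'w'
  2. keep 'e'
  3. substitute 's' -> 'l'  (+1)
  4. substitute 't' -> 'l'  (+1)
Total edit operations: 2
Edit distance = 2


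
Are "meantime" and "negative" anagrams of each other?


Word 1: "meantime" → sorted: aeeimmnt
Word 2: "negative" → sorted: aeegintv
Same letters? aeeimmnt != aeegintv
Anagram = No


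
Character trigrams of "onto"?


Word: "onto" (length 4)
Number of trigrams = 4 - 3 + 1 = 2
  Position 0: "ont"
  Position 1: "nto"
Trigrams = "ont", "nto"


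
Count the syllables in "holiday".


Word: "holiday"
Syllable breakdown: hol / i / day
Counting: 3 parts
= 3 syllables


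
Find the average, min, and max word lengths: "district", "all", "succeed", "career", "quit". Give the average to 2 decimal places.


Lengths: "district"=8, "all"=3, "succeed"=7, "career"=6, "quit"=4
Sum = 28, Count = 5
Average = 28/5 = 5.60
= avg=5.60, min=3, max=8


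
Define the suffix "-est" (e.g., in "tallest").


Suffix: -est
Example: tallest = tall + -est
Meaning = most


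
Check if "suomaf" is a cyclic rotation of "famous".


Word: "famous", Candidate: "suomaf"
Method: check if candidate is substring of word+word
"famousfamous" contains "suomaf"? No
Is rotation = No


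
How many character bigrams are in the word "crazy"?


Word: "crazy" (length 5)
Number of 2-grams = length - 2 + 1 = 5 - 2 + 1
= 4


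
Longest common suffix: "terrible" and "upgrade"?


Word 1: "terrible"
Word 2: "upgrade"
Comparing from end:
  Pos -1: 'e' == 'e'
  Pos -2: 'l' != 'd' (stop)
LCS = "e" (length 1)


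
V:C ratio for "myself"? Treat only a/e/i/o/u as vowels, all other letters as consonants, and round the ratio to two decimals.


Word: "myself"
Vowels (a,e,i,o,u): 1
Consonants: 5
Ratio = 1/5
= 0.20


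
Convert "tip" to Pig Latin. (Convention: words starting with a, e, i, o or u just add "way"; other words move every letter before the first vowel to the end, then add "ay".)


Word: "tip"
Starts with consonant(s) → move to end, add 'ay'
Consonant cluster: "t"
Pig Latin = "iptay"


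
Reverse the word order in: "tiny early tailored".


Original: "tiny early tailored"
Words (1..n): tiny | early | tailored
Reversed (n..1): tailored | early | tiny
Result = "tailored early tiny"


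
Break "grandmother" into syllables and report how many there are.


Word: "grandmother"
Syllable breakdown: grand | moth | er
Counting: 3 parts
= 3 syllables


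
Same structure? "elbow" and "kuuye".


Pattern of "elbow": [0, 1, 2, 3, 4]
Pattern of "kuuye": [0, 1, 1, 2, 3]
Patterns do not match
Same pattern = No


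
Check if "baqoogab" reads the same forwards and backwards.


Word: "baqoogab"
Reversed: "bagooqab"
Forward == Backward? baqoogab != bagooqab
Palindrome = No


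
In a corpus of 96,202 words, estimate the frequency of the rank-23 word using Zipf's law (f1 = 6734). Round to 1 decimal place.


Zipf's law: f(r) = f(1) / r
f(1) = 6734
f(23) = 6734 / 23
= 292.8 occurrences


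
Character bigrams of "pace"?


Word: "pace" (length 4)
Number of bigrams = 4 - 2 + 1 = 3
  Position 0: "pa"
  Position 1: "ac"
  Position 2: "ce"
Bigrams = "pa", "ac", "ce"


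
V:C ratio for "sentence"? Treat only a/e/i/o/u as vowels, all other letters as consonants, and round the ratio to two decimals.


Word: "sentence"
Vowels (a,e,i,o,u): 3
Consonants: 5
Ratio = 3/5
= 0.60


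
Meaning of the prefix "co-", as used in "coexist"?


Prefix: co-
Example: coexist = co- + exist
Meaning = together


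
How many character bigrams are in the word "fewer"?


Word: "fewer" (length 5)
Number of 2-grams = length - 2 + 1 = 5 - 2 + 1
= 4


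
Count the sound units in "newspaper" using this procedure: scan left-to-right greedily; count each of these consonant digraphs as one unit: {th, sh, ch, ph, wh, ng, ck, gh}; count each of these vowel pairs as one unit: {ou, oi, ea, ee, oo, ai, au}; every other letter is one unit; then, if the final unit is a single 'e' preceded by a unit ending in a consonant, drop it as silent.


Word: "newspaper" (9 letters)
Left-to-right scan:
  (1) 'n' (letter)
  (2) 'e' (letter)
  (3) 'w' (letter)
  (4) 's' (letter)
  (5) 'p' (letter)
  (6) 'a' (letter)
  (7) 'p' (letter)
  (8) 'e' (letter)
  (9) 'r' (letter)
Units from scan: 9
Sound units = 9 units


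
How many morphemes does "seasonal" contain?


Word: "seasonal"
Morphemes: season + -al
Each morpheme carries meaning
= 2 morphemes


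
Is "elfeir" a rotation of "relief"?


Word: "relief", Candidate: "elfeir"
Method: check if candidate is substring of word+word
"reliefrelief" contains "elfeir"? No
Is rotation = No


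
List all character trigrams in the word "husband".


Word: "husband" (length 7)
Number of trigrams = 7 - 3 + 1 = 5
  Position 0: "hus"
  Position 1: "usb"
  Position 2: "sba"
  Position 3: "ban"
  Position 4: "and"
Trigrams = "hus", "usb", "sba", "ban", "and"


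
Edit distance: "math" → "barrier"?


Word 1: "math" (length 4)
Word 2: "barrier" (length 7)
One optimal edit sequence (insert/delete/substitute each cost 1):
  1. substitute 'm' -> 'b'  (+1)
  2. keep 'a'
  3. insert 'r'  (+1)
  4. insert 'r'  (+1)
  5. insert 'i'  (+1)
  6. substitute 't' -> 'e'  (+1)
  7. substitute 'h' -> 'r'  (+1)
Total edit operations: 6
Edit distance = 6


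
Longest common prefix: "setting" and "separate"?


Word 1: "setting"
Word 2: "separate"
Comparing from start:
  Pos 0: 's' == 's'
  Pos 1: 'e' == 'e'
  Pos 2: 't' != 'p' (stop)
LCP = "se" (length 2)


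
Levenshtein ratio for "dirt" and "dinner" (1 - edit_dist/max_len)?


Word 1: "dirt" (length 4)
Word 2: "dinner" (length 6)
One optimal edit sequence:
  1. keep 'd'
  2. keep 'i'
  3. insert 'n'  (+1)
  4. insert 'n'  (+1)
  5. substitute 'r' -> 'e'  (+1)
  6. substitute 't' -> 'r'  (+1)
Edit distance = 4
Max length = max(4, 6) = 6
Similarity = 1 - 4/6
= 0.3333


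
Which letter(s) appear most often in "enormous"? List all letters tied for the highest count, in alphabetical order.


Word: "enormous"
Letter counts:
  'e': 1
  'm': 1
  'n': 1
  'o': 2
  'r': 1
  's': 1
  'u': 1
Maximum count = 2
Most frequent = 'o' (2 times each)


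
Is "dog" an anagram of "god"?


Word 1: "god" → sorted: dgo
Word 2: "dog" → sorted: dgo
Same letters? dgo == dgo
Anagram = Yes


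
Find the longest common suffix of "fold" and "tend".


Word 1: "fold"
Word 2: "tend"
Comparing from end:
  Pos -1: 'd' == 'd'
  Pos -2: 'l' != 'n' (stop)
LCS = "d" (length 1)


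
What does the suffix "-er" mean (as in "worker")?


Suffix: -er
Example: worker (work + -er)
Meaning = one who / more


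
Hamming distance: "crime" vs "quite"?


Comparing character by character (same length = 5):
  Pos 0: 'c' vs 'q' !=
  Pos 1: 'r' vs 'u' !=
  Pos 2: 'i' vs 'i' =
  Pos 3: 'm' vs 't' !=
  Pos 4: 'e' vs 'e' =
Hamming distance = 3


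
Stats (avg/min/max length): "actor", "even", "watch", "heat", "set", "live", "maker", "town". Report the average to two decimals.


Lengths: "actor"=5, "even"=4, "watch"=5, "heat"=4, "set"=3, "live"=4, "maker"=5, "town"=4
Sum = 34, Count = 8
Average = 34/8 = 4.25
= avg=4.25, min=3, max=5


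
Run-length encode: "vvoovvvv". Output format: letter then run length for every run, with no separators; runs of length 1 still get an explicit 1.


String: "vvoovvvv"
Scanning for consecutive runs:
  'v' x 2
  'o' x 2
  'v' x 4
RLE = "v2o2v4"


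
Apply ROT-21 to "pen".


Word: "pen"
Shift: 21
Each letter → (letter + shift) mod 26:
  'p' (15) + 21 = 10 → 'k'
  'e' (4) + 21 = 25 → 'z'
  'n' (13) + 21 = 8 → 'i'
Result = "kzi"


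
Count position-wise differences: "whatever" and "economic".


Comparing character by character (same length = 8):
  Pos 0: 'w' vs 'e' !=
  Pos 1: 'h' vs 'c' !=
  Pos 2: 'a' vs 'o' !=
  Pos 3: 't' vs 'n' !=
  Pos 4: 'e' vs 'o' !=
  Pos 5: 'v' vs 'm' !=
  Pos 6: 'e' vs 'i' !=
  Pos 7: 'r' vs 'c' !=
Hamming distance = 8


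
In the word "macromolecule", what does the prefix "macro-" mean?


Prefix: macro-
As in: macromolecule -> macro- + molecule
Meaning = large


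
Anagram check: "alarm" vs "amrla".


Word 1: "alarm" → sorted: aalmr
Word 2: "amrla" → sorted: aalmr
Same letters? aalmr == aalmr
Anagram = Yes


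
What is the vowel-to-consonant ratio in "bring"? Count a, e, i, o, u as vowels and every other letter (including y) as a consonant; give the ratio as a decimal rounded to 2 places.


Word: "bring"
Vowels (a,e,i,o,u): 1
Consonants: 4
Ratio = 1/4
= 0.25


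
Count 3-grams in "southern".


Word: "southern" (length 8)
Number of 3-grams = length - 3 + 1 = 8 - 3 + 1
= 6


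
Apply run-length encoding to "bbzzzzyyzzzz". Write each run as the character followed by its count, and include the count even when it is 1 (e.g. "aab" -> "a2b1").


String: "bbzzzzyyzzzz"
Scanning for consecutive runs:
  'b' x 2
  'z' x 4
  'y' x 2
  'z' x 4
RLE = "b2z4y2z4"


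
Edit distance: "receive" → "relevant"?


Word 1: "receive" (length 7)
Word 2: "relevant" (length 8)
One optimal edit sequence (insert/delete/substitute each cost 1):
  1. keep 'r'
  2. keep 'e'
  3. substitute 'c' -> 'l'  (+1)
  4. keep 'e'
  5. insert 'v'  (+1)
  6. substitute 'i' -> 'a'  (+1)
  7. substitute 'v' -> 'n'  (+1)
  8. substitute 'e' -> 't'  (+1)
Total edit operations: 5
Edit distance = 5


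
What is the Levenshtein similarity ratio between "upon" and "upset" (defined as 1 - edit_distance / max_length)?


Word 1: "upon" (length 4)
Word 2: "upset" (length 5)
One optimal edit sequence:
  1. keep 'u'
  2. keep 'p'
  3. insert 's'  (+1)
  4. substitute 'o' -> 'e'  (+1)
  5. substitute 'n' -> 't'  (+1)
Edit distance = 3
Max length = max(4, 5) = 5
Similarity = 1 - 3/5
= 0.4000


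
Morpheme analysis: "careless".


Word: "careless"
Morphemes: care | -less
Each morpheme carries meaning
= 2 morphemes


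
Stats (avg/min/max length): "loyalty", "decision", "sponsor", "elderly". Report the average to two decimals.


Lengths: "loyalty"=7, "decision"=8, "sponsor"=7, "elderly"=7
Sum = 29, Count = 4
Average = 29/4 = 7.25
= avg=7.25, min=7, max=8


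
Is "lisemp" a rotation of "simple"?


Word: "simple", Candidate: "lisemp"
Method: check if candidate is substring of word+word
"simplesimple" contains "lisemp"? No
Is rotation = No


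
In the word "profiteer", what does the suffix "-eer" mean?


Suffix: -eer
Example: profiteer (profit + -eer)
Meaning = one who is concerned with


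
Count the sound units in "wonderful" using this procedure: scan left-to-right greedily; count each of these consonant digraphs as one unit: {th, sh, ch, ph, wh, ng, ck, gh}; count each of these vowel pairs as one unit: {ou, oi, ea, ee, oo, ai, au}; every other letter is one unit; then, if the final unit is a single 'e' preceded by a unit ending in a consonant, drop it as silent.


Word: "wonderful" (9 letters)
Left-to-right scan:
  (1) 'w' (letter)
  (2) 'o' (letter)
  (3) 'n' (letter)
  (4) 'd' (letter)
  (5) 'e' (letter)
  (6) 'r' (letter)
  (7) 'f' (letter)
  (8) 'u' (letter)
  (9) 'l' (letter)
Units from scan: 9
Sound units = 9 units


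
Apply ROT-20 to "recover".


Word: "recover"
Shift: 20
Each letter → (letter + shift) mod 26:
  'r' (17) + 20 = 11 → 'l'
  'e' (4) + 20 = 24 → 'y'
  'c' (2) + 20 = 22 → 'w'
  'o' (14) + 20 = 8 → 'i'
  'v' (21) + 20 = 15 → 'p'
  'e' (4) + 20 = 24 → 'y'
  'r' (17) + 20 = 11 → 'l'
Result = "lywipyl"


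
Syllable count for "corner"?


Word: "corner"
Syllable breakdown: cor / ner
Counting: 2 parts
= 2 syllables


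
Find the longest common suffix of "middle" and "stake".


Word 1: "middle"
Word 2: "stake"
Comparing from end:
  Pos -1: 'e' == 'e'
  Pos -2: 'l' != 'k' (stop)
LCS = "e" (length 1)


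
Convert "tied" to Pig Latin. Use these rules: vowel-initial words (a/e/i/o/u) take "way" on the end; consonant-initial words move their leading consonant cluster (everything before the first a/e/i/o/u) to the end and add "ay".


Word: "tied"
Starts with consonant(s) → move to end, add 'ay'
Consonant cluster: "t"
Pig Latin = "iedtay"


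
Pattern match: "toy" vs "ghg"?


Pattern of "toy": [0, 1, 2]
Pattern of "ghg": [0, 1, 0]
Patterns do not match
Same pattern = No


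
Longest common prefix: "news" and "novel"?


Word 1: "news"
Word 2: "novel"
Comparing from start:
  Pos 0: 'n' == 'n'
  Pos 1: 'e' != 'o' (stop)
LCP = "n" (length 1)


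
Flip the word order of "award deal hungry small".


Original: "award deal hungry small"
Words (1..n): award | deal | hungry | small
Reversed (n..1): small | hungry | deal | award
Result = "small hungry deal award"


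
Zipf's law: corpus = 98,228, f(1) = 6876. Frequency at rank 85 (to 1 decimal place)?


Zipf's law: f(r) = f(1) / r
f(1) = 6876
f(85) = 6876 / 85
= 80.9 occurrences


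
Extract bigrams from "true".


Word: "true" (length 4)
Number of bigrams = 4 - 2 + 1 = 3
  Position 0: "tr"
  Position 1: "ru"
  Position 2: "ue"
Bigrams = "tr", "ru", "ue"


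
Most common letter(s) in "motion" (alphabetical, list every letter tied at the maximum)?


Word: "motion"
Letter counts:
  'i': 1
  'm': 1
  'n': 1
  'o': 2
  't': 1
Maximum count = 2
Most frequent = 'o' (2 times each)


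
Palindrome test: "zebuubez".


Word: "zebuubez"
Reversed: "zebuubez"
Forward == Backward? zebuubez == zebuubez
Palindrome = Yes


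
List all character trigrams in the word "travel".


Word: "travel" (length 6)
Number of trigrams = 6 - 3 + 1 = 4
  Position 0: "tra"
  Position 1: "rav"
  Position 2: "ave"
  Position 3: "vel"
Trigrams = "tra", "rav", "ave", "vel"


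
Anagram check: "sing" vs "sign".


Word 1: "sing" → sorted: gins
Word 2: "sign" → sorted: gins
Same letters? gins == gins
Anagram = Yes


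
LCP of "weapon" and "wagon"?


Word 1: "weapon"
Word 2: "wagon"
Comparing from start:
  Pos 0: 'w' == 'w'
  Pos 1: 'e' != 'a' (stop)
LCP = "w" (length 1)


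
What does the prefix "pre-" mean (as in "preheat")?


Prefix: pre-
As in: preheat -> pre- + heat
Meaning = before


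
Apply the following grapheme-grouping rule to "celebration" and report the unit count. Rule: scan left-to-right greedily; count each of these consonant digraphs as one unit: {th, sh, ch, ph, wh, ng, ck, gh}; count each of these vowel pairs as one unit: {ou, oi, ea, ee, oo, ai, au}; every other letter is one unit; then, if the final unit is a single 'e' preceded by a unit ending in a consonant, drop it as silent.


Word: "celebration" (11 letters)
Left-to-right scan:
  (1) 'c' (letter)
  (2) 'e' (letter)
  (3) 'l' (letter)
  (4) 'e' (letter)
  (5) 'b' (letter)
  (6) 'r' (letter)
  (7) 'a' (letter)
  (8) 't' (letter)
  (9) 'i' (letter)
  (10) 'o' (letter)
  (11) 'n' (letter)
Units from scan: 11
Sound units = 11 units


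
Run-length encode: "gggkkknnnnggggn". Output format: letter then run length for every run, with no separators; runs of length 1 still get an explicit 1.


String: "gggkkknnnnggggn"
Scanning for consecutive runs:
  'g' x 3
  'k' x 3
  'n' x 4
  'g' x 4
  'n' x 1
RLE = "g3k3n4g4n1"


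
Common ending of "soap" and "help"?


Word 1: "soap"
Word 2: "help"
Comparing from end:
  Pos -1: 'p' == 'p'
  Pos -2: 'a' != 'l' (stop)
LCS = "p" (length 1)


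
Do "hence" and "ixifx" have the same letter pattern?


Pattern of "hence": [0, 1, 2, 3, 1]
Pattern of "ixifx": [0, 1, 0, 2, 1]
Patterns do not match
Same pattern = No


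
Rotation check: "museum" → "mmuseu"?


Word: "museum", Candidate: "mmuseu"
Method: check if candidate is substring of word+word
"museummuseum" contains "mmuseu"? Yes
Is rotation = Yes


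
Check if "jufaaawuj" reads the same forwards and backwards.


Word: "jufaaawuj"
Reversed: "juwaaafuj"
Forward == Backward? jufaaawuj != juwaaafuj
Palindrome = No


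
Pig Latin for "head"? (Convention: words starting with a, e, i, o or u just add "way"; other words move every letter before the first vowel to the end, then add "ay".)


Word: "head"
Starts with consonant(s) → move to end, add 'ay'
Consonant cluster: "h"
Pig Latin = "eadhay"


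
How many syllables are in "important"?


Word: "important"
Syllable breakdown: im | por | tant
Counting: 3 parts
= 3 syllables


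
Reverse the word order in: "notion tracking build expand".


Original: "notion tracking build expand"
Words (1..n): notion | tracking | build | expand
Reversed (n..1): expand | build | tracking | notion
Result = "expand build tracking notion"


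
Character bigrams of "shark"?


Word: "shark" (length 5)
Number of bigrams = 5 - 2 + 1 = 4
  Position 0: "sh"
  Position 1: "ha"
  Position 2: "ar"
  Position 3: "rk"
Bigrams = "sh", "ha", "ar", "rk"


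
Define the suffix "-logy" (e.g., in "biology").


Suffix: -logy
Example: biology = bio- + -logy
Meaning = study of


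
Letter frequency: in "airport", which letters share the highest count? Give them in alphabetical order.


Word: "airport"
Letter counts:
  'a': 1
  'i': 1
  'o': 1
  'p': 1
  'r': 2
  't': 1
Maximum count = 2
Most frequent = 'r' (2 times each)


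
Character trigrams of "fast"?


Word: "fast" (length 4)
Number of trigrams = 4 - 3 + 1 = 2
  Position 0: "fas"
  Position 1: "ast"
Trigrams = "fas", "ast"


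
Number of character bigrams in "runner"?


Word: "runner" (length 6)
Number of 2-grams = length - 2 + 1 = 6 - 2 + 1
= 5


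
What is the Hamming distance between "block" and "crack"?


Comparing character by character (same length = 5):
  Pos 0: 'b' vs 'c' !=
  Pos 1: 'l' vs 'r' !=
  Pos 2: 'o' vs 'a' !=
  Pos 3: 'c' vs 'c' =
  Pos 4: 'k' vs 'k' =
Hamming distance = 3


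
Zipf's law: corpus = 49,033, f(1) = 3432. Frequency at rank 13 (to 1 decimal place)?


Zipf's law: f(r) = f(1) / r
f(1) = 3432
f(13) = 3432 / 13
= 264.0 occurrences


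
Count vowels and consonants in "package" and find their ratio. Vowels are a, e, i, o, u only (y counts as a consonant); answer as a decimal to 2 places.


Word: "package"
Vowels (a,e,i,o,u): 3
Consonants: 4
Ratio = 3/4
= 0.75


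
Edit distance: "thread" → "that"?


Word 1: "thread" (length 6)
Word 2: "that" (length 4)
One optimal edit sequence (insert/delete/substitute each cost 1):
  1. keep 't'
  2. keep 'h'
  3. delete 'r'  (+1)
  4. delete 'e'  (+1)
  5. keep 'a'
  6. substitute 'd' -> 't'  (+1)
Total edit operations: 3
Edit distance = 3


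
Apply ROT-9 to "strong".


Word: "strong"
Shift: 9
Each letter → (letter + shift) mod 26:
  's' (18) + 9 = 1 → 'b'
  't' (19) + 9 = 2 → 'c'
  'r' (17) + 9 = 0 → 'a'
  'o' (14) + 9 = 23 → 'x'
  'n' (13) + 9 = 22 → 'w'
  'g' (6) + 9 = 15 → 'p'
Result = "bcaxwp"


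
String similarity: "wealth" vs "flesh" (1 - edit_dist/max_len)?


Word 1: "wealth" (length 6)
Word 2: "flesh" (length 5)
One optimal edit sequence:
  1. delete 'w'  (+1)
  2. substitute 'e' -> 'f'  (+1)
  3. substitute 'a' -> 'l'  (+1)
  4. substitute 'l' -> 'e'  (+1)
  5. substitute 't' -> 's'  (+1)
  6. keep 'h'
Edit distance = 5
Max length = max(6, 5) = 6
Similarity = 1 - 5/6
= 0.1667


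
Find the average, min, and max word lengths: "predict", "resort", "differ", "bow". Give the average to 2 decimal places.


Lengths: "predict"=7, "resort"=6, "differ"=6, "bow"=3
Sum = 22, Count = 4
Average = 22/4 = 5.50
= avg=5.50, min=3, max=7


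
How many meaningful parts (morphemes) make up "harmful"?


Word: "harmful"
Morphemes: harm / -ful
Each morpheme carries meaning
= 2 morphemes


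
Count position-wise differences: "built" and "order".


Comparing character by character (same length = 5):
  Pos 0: 'b' vs 'o' !=
  Pos 1: 'u' vs 'r' !=
  Pos 2: 'i' vs 'd' !=
  Pos 3: 'l' vs 'e' !=
  Pos 4: 't' vs 'r' !=
Hamming distance = 5


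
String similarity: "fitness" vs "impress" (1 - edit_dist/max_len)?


Word 1: "fitness" (length 7)
Word 2: "impress" (length 7)
One optimal edit sequence:
  1. substitute 'f' -> 'i'  (+1)
  2. substitute 'i' -> 'm'  (+1)
  3. substitute 't' -> 'p'  (+1)
  4. substitute 'n' -> 'r'  (+1)
  5. keep 'e'
  6. keep 's'
  7. keep 's'
Edit distance = 4
Max length = max(7, 7) = 7
Similarity = 1 - 4/7
= 0.4286


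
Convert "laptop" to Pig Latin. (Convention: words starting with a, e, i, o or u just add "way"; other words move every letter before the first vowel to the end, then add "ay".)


Word: "laptop"
Starts with consonant(s) → move to end, add 'ay'
Consonant cluster: "l"
Pig Latin = "aptoplay"


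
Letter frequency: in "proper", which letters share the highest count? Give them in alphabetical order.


Word: "proper"
Letter counts:
  'e': 1
  'o': 1
  'p': 2
  'r': 2
Maximum count = 2
Most frequent = 'p', 'r' (2 times each)


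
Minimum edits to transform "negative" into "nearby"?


Word 1: "negative" (length 8)
Word 2: "nearby" (length 6)
One optimal edit sequence (insert/delete/substitute each cost 1):
  1. keep 'n'
  2. keep 'e'
  3. delete 'g'  (+1)
  4. keep 'a'
  5. delete 't'  (+1)
  6. substitute 'i' -> 'r'  (+1)
  7. substitute 'v' -> 'b'  (+1)
  8. substitute 'e' -> 'y'  (+1)
Total edit operations: 5
Edit distance = 5


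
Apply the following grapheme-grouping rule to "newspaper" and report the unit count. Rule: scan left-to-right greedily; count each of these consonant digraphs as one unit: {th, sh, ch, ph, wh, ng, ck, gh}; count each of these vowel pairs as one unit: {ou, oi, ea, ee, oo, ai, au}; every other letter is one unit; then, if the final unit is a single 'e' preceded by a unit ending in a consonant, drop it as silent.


Word: "newspaper" (9 letters)
Left-to-right scan:
  [1] 'n' (letter)
  [2] 'e' (letter)
  [3] 'w' (letter)
  [4] 's' (letter)
  [5] 'p' (letter)
  [6] 'a' (letter)
  [7] 'p' (letter)
  [8] 'e' (letter)
  [9] 'r' (letter)
Units from scan: 9
Sound units = 9 units


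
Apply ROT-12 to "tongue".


Word: "tongue"
Shift: 12
Each letter → (letter + shift) mod 26:
  't' (19) + 12 = 5 → 'f'
  'o' (14) + 12 = 0 → 'a'
  'n' (13) + 12 = 25 → 'z'
  'g' (6) + 12 = 18 → 's'
  'u' (20) + 12 = 6 → 'g'
  'e' (4) + 12 = 16 → 'q'
Result = "fazsgq"


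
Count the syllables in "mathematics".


Word: "mathematics"
Syllable breakdown: math / e / mat / ics
Counting: 4 parts
= 4 syllables


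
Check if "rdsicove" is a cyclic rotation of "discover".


Word: "discover", Candidate: "rdsicove"
Method: check if candidate is substring of word+word
"discoverdiscover" contains "rdsicove"? No
Is rotation = No


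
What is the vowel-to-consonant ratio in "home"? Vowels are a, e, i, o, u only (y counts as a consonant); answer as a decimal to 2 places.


Word: "home"
Vowels (a,e,i,o,u): 2
Consonants: 2
Ratio = 2/2
= 1.00


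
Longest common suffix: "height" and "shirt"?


Word 1: "height"
Word 2: "shirt"
Comparing from end:
  Pos -1: 't' == 't'
  Pos -2: 'h' != 'r' (stop)
LCS = "t" (length 1)


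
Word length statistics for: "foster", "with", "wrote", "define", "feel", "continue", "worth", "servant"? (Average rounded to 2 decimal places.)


Lengths: "foster"=6, "with"=4, "wrote"=5, "define"=6, "feel"=4, "continue"=8, "worth"=5, "servant"=7
Sum = 45, Count = 8
Average = 45/8 = 5.63
= avg=5.63, min=4, max=8


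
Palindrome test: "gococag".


Word: "gococag"
Reversed: "gacocog"
Forward == Backward? gococag != gacocog
Palindrome = No


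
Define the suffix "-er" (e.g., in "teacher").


Suffix: -er
As in: teacher -> teach + -er
Meaning = one who / more


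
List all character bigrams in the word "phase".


Word: "phase" (length 5)
Number of bigrams = 5 - 2 + 1 = 4
  Position 0: "ph"
  Position 1: "ha"
  Position 2: "as"
  Position 3: "se"
Bigrams = "ph", "ha", "as", "se"


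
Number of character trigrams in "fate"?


Word: "fate" (length 4)
Number of 3-grams = length - 3 + 1 = 4 - 3 + 1
= 2


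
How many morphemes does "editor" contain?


Word: "editor"
Morphemes: edit + -or
Each morpheme carries meaning
= 2 morphemes


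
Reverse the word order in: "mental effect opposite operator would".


Original: "mental effect opposite operator would"
Words (1..n): mental | effect | opposite | operator | would
Reversed (n..1): would | operator | opposite | effect | mental
Result = "would operator opposite effect mental"


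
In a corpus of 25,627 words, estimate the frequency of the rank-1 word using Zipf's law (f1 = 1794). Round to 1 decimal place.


Zipf's law: f(r) = f(1) / r
f(1) = 1794
f(1) = 1794 / 1
= 1794.0 occurrences


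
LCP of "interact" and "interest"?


Word 1: "interact"
Word 2: "interest"
Comparing from start:
  Pos 0: 'i' == 'i'
  Pos 1: 'n' == 'n'
  Pos 2: 't' == 't'
  Pos 3: 'e' == 'e'
  Pos 4: 'r' == 'r'
  Pos 5: 'a' != 'e' (stop)
LCP = "inter" (length 5)


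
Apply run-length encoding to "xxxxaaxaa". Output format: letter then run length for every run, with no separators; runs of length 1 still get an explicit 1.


String: "xxxxaaxaa"
Scanning for consecutive runs:
  'x' x 4
  'a' x 2
  'x' x 1
  'a' x 2
RLE = "x4a2x1a2"


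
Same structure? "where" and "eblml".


Pattern of "where": [0, 1, 2, 3, 2]
Pattern of "eblml": [0, 1, 2, 3, 2]
Patterns match
Same pattern = Yes


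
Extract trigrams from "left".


Word: "left" (length 4)
Number of trigrams = 4 - 3 + 1 = 2
  Position 0: "lef"
  Position 1: "eft"
Trigrams = "lef", "eft"


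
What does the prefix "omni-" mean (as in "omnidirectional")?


Prefix: omni-
Example: omnidirectional (omni- + directional)
Meaning = all


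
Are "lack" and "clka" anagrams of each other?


Word 1: "lack" → sorted: ackl
Word 2: "clka" → sorted: ackl
Same letters? ackl == ackl
Anagram = Yes


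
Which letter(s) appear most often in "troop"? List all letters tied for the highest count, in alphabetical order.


Word: "troop"
Letter counts:
  'o': 2
  'p': 1
  'r': 1
  't': 1
Maximum count = 2
Most frequent = 'o' (2 times each)


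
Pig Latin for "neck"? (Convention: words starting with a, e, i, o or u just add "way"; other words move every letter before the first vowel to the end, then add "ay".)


Word: "neck"
Starts with consonant(s) → move to end, add 'ay'
Consonant cluster: "n"
Pig Latin = "ecknay"


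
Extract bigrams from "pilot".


Word: "pilot" (length 5)
Number of bigrams = 5 - 2 + 1 = 4
  Position 0: "pi"
  Position 1: "il"
  Position 2: "lo"
  Position 3: "ot"
Bigrams = "pi", "il", "lo", "ot"


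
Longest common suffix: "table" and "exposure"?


Word 1: "table"
Word 2: "exposure"
Comparing from end:
  Pos -1: 'e' == 'e'
  Pos -2: 'l' != 'r' (stop)
LCS = "e" (length 1)


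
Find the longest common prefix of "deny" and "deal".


Word 1: "deny"
Word 2: "deal"
Comparing from start:
  Pos 0: 'd' == 'd'
  Pos 1: 'e' == 'e'
  Pos 2: 'n' != 'a' (stop)
LCP = "de" (length 2)


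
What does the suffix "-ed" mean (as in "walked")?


Suffix: -ed
Example: walked = walk + -ed
Meaning = past tense


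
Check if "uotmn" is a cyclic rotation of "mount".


Word: "mount", Candidate: "uotmn"
Method: check if candidate is substring of word+word
"mountmount" contains "uotmn"? No
Is rotation = No


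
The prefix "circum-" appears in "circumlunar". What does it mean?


Prefix: circum-
Example: circumlunar = circum- + lunar
Meaning = around


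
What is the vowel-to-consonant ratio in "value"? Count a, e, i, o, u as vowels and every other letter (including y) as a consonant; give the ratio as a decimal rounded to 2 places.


Word: "value"
Vowels (a,e,i,o,u): 3
Consonants: 2
Ratio = 3/2
= 1.50


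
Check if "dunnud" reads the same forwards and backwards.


Word: "dunnud"
Reversed: "dunnud"
Forward == Backward? dunnud == dunnud
Palindrome = Yes


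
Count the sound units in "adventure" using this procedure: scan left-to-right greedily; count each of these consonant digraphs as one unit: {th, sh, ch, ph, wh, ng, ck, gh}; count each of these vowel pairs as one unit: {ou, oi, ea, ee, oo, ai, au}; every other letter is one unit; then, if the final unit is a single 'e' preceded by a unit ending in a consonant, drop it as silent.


Word: "adventure" (9 letters)
Left-to-right scan:
  1. 'a' (letter)
  2. 'd' (letter)
  3. 'v' (letter)
  4. 'e' (letter)
  5. 'n' (letter)
  6. 't' (letter)
  7. 'u' (letter)
  8. 'r' (letter)
  9. 'e' (letter)
Units from scan: 9
Final unit is 'e' after a consonant -> drop as silent (-1)
Sound units = 8 units


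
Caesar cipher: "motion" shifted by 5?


Word: "motion"
Shift: 5
Each letter → (letter + shift) mod 26:
  'm' (12) + 5 = 17 → 'r'
  'o' (14) + 5 = 19 → 't'
  't' (19) + 5 = 24 → 'y'
  'i' (8) + 5 = 13 → 'n'
  'o' (14) + 5 = 19 → 't'
  'n' (13) + 5 = 18 → 's'
Result = "rtynts"


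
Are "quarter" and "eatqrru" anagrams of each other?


Word 1: "quarter" → sorted: aeqrrtu
Word 2: "eatqrru" → sorted: aeqrrtu
Same letters? aeqrrtu == aeqrrtu
Anagram = Yes


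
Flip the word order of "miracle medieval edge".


Original: "miracle medieval edge"
Words (1..n): miracle | medieval | edge
Reversed (n..1): edge | medieval | miracle
Result = "edge medieval miracle"


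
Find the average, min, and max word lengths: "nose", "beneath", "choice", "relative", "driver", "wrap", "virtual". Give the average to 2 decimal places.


Lengths: "nose"=4, "beneath"=7, "choice"=6, "relative"=8, "driver"=6, "wrap"=4, "virtual"=7
Sum = 42, Count = 7
Average = 42/7 = 6.00
= avg=6.00, min=4, max=8


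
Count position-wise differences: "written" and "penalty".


Comparing character by character (same length = 7):
  Pos 0: 'w' vs 'p' !=
  Pos 1: 'r' vs 'e' !=
  Pos 2: 'i' vs 'n' !=
  Pos 3: 't' vs 'a' !=
  Pos 4: 't' vs 'l' !=
  Pos 5: 'e' vs 't' !=
  Pos 6: 'n' vs 'y' !=
Hamming distance = 7


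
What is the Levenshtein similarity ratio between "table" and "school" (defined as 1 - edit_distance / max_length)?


Word 1: "table" (length 5)
Word 2: "school" (length 6)
One optimal edit sequence:
  1. insert 's'  (+1)
  2. substitute 't' -> 'c'  (+1)
  3. substitute 'a' -> 'h'  (+1)
  4. substitute 'b' -> 'o'  (+1)
  5. substitute 'l' -> 'o'  (+1)
  6. substitute 'e' -> 'l'  (+1)
Edit distance = 6
Max length = max(5, 6) = 6
Similarity = 1 - 6/6
= 0.0000


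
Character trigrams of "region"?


Word: "region" (length 6)
Number of trigrams = 6 - 3 + 1 = 4
  Position 0: "reg"
  Position 1: "egi"
  Position 2: "gio"
  Position 3: "ion"
Trigrams = "reg", "egi", "gio", "ion"


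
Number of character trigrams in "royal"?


Word: "royal" (length 5)
Number of 3-grams = length - 3 + 1 = 5 - 3 + 1
= 3


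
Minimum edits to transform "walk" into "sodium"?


Word 1: "walk" (length 4)
Word 2: "sodium" (length 6)
One optimal edit sequence (insert/delete/substitute each cost 1):
  1. insert 's'  (+1)
  2. insert 'o'  (+1)
  3. substitute 'w' -> 'd'  (+1)
  4. substitute 'a' -> 'i'  (+1)
  5. substitute 'l' -> 'u'  (+1)
  6. substitute 'k' -> 'm'  (+1)
Total edit operations: 6
Edit distance = 6


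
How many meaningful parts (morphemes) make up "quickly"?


Word: "quickly"
Morphemes: quick + -ly
Each morpheme carries meaning
= 2 morphemes


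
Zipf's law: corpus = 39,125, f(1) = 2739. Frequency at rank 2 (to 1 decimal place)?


Zipf's law: f(r) = f(1) / r
f(1) = 2739
f(2) = 2739 / 2
= 1369.5 occurrences


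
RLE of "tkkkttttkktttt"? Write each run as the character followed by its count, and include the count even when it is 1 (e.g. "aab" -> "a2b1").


String: "tkkkttttkktttt"
Scanning for consecutive runs:
  't' x 1
  'k' x 3
  't' x 4
  'k' x 2
  't' x 4
RLE = "t1k3t4k2t4"


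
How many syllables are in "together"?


Word: "together"
Syllable breakdown: to · geth · er
Counting: 3 parts
= 3 syllables


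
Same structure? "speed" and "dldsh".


Pattern of "speed": [0, 1, 2, 2, 3]
Pattern of "dldsh": [0, 1, 0, 2, 3]
Patterns do not match
Same pattern = No


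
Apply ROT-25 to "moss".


Word: "moss"
Shift: 25
Each letter → (letter + shift) mod 26:
  'm' (12) + 25 = 11 → 'l'
  'o' (14) + 25 = 13 → 'n'
  's' (18) + 25 = 17 → 'r'
  's' (18) + 25 = 17 → 'r'
Result = "lnrr"


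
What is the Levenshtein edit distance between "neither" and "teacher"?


Word 1: "neither" (length 7)
Word 2: "teacher" (length 7)
One optimal edit sequence (insert/delete/substitute each cost 1):
  1. substitute 'n' -> 't'  (+1)
  2. keep 'e'
  3. substitute 'i' -> 'a'  (+1)
  4. substitute 't' -> 'c'  (+1)
  5. keep 'h'
  6. keep 'e'
  7. keep 'r'
Total edit operations: 3
Edit distance = 3


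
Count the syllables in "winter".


Word: "winter"
Syllable breakdown: win | ter
Counting: 2 parts
= 2 syllables


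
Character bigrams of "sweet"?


Word: "sweet" (length 5)
Number of bigrams = 5 - 2 + 1 = 4
  Position 0: "sw"
  Position 1: "we"
  Position 2: "ee"
  Position 3: "et"
Bigrams = "sw", "we", "ee", "et"


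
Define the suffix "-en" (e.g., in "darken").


Suffix: -en
As in: darken -> dark + -en
Meaning = to make / become


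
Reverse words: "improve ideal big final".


Original: "improve ideal big final"
Words (1..n): improve | ideal | big | final
Reversed (n..1): final | big | ideal | improve
Result = "final big ideal improve"


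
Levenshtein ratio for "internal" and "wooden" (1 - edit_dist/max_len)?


Word 1: "internal" (length 8)
Word 2: "wooden" (length 6)
One optimal edit sequence:
  1. substitute 'i' -> 'w'  (+1)
  2. substitute 'n' -> 'o'  (+1)
  3. substitute 't' -> 'o'  (+1)
  4. substitute 'e' -> 'd'  (+1)
  5. substitute 'r' -> 'e'  (+1)
  6. keep 'n'
  7. delete 'a'  (+1)
  8. delete 'l'  (+1)
Edit distance = 7
Max length = max(8, 6) = 8
Similarity = 1 - 7/8
= 0.1250


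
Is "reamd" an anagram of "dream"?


Word 1: "dream" → sorted: ademr
Word 2: "reamd" → sorted: ademr
Same letters? ademr == ademr
Anagram = Yes


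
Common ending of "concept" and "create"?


Word 1: "concept"
Word 2: "create"
Comparing from end:
  Pos -1: 't' != 'e' (stop)
LCS = "" (length 0)


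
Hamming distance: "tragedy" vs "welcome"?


Comparing character by character (same length = 7):
  Pos 0: 't' vs 'w' !=
  Pos 1: 'r' vs 'e' !=
  Pos 2: 'a' vs 'l' !=
  Pos 3: 'g' vs 'c' !=
  Pos 4: 'e' vs 'o' !=
  Pos 5: 'd' vs 'm' !=
  Pos 6: 'y' vs 'e' !=
Hamming distance = 7


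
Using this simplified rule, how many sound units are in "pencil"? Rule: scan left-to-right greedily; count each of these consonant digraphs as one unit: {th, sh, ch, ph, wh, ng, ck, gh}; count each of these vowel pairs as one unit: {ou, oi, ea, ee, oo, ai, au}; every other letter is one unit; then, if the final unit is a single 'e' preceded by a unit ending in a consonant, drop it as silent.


Word: "pencil" (6 letters)
Left-to-right scan:
  1. 'p' (letter)
  2. 'e' (letter)
  3. 'n' (letter)
  4. 'c' (letter)
  5. 'i' (letter)
  6. 'l' (letter)
Units from scan: 6
Sound units = 6 units


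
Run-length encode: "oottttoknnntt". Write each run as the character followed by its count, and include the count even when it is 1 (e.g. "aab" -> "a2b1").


String: "oottttoknnntt"
Scanning for consecutive runs:
  'o' x 2
  't' x 4
  'o' x 1
  'k' x 1
  'n' x 3
  't' x 2
RLE = "o2t4o1k1n3t2"


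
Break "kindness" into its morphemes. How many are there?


Word: "kindness"
Morphemes: kind | -ness
Each morpheme carries meaning
= 2 morphemes


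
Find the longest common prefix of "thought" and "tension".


Word 1: "thought"
Word 2: "tension"
Comparing from start:
  Pos 0: 't' == 't'
  Pos 1: 'h' != 'e' (stop)
LCP = "t" (length 1)


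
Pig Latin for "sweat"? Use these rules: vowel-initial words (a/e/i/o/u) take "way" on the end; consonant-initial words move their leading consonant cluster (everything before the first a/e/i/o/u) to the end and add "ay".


Word: "sweat"
Starts with consonant(s) → move to end, add 'ay'
Consonant cluster: "sw"
Pig Latin = "eatsway"


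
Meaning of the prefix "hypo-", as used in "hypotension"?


Prefix: hypo-
As in: hypotension -> hypo- + tension
Meaning = under / below normal


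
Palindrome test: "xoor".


Word: "xoor"
Reversed: "roox"
Forward == Backward? xoor != roox
Palindrome = No


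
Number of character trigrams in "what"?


Word: "what" (length 4)
Number of 3-grams = length - 3 + 1 = 4 - 3 + 1
= 2


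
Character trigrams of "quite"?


Word: "quite" (length 5)
Number of trigrams = 5 - 3 + 1 = 3
  Position 0: "qui"
  Position 1: "uit"
  Position 2: "ite"
Trigrams = "qui", "uit", "ite"


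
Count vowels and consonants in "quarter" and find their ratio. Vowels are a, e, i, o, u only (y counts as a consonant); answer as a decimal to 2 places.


Word: "quarter"
Vowels (a,e,i,o,u): 3
Consonants: 4
Ratio = 3/4
= 0.75


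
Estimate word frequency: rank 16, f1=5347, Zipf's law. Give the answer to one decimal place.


Zipf's law: f(r) = f(1) / r
f(1) = 5347
f(16) = 5347 / 16
= 334.2 occurrences


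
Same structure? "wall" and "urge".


Pattern of "wall": [0, 1, 2, 2]
Pattern of "urge": [0, 1, 2, 3]
Patterns do not match
Same pattern = No


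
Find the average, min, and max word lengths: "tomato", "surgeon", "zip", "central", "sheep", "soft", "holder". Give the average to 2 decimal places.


Lengths: "tomato"=6, "surgeon"=7, "zip"=3, "central"=7, "sheep"=5, "soft"=4, "holder"=6
Sum = 38, Count = 7
Average = 38/7 = 5.43
= avg=5.43, min=3, max=7


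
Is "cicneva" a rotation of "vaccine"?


Word: "vaccine", Candidate: "cicneva"
Method: check if candidate is substring of word+word
"vaccinevaccine" contains "cicneva"? No
Is rotation = No


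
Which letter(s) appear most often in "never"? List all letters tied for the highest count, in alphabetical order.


Word: "never"
Letter counts:
  'e': 2
  'n': 1
  'r': 1
  'v': 1
Maximum count = 2
Most frequent = 'e' (2 times each)


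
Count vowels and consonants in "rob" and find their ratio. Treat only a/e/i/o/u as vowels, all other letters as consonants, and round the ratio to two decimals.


Word: "rob"
Vowels (a,e,i,o,u): 1
Consonants: 2
Ratio = 1/2
= 0.50


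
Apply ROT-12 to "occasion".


Word: "occasion"
Shift: 12
Each letter → (letter + shift) mod 26:
  'o' (14) + 12 = 0 → 'a'
  'c' (2) + 12 = 14 → 'o'
  'c' (2) + 12 = 14 → 'o'
  'a' (0) + 12 = 12 → 'm'
  's' (18) + 12 = 4 → 'e'
  'i' (8) + 12 = 20 → 'u'
  'o' (14) + 12 = 0 → 'a'
  'n' (13) + 12 = 25 → 'z'
Result = "aoomeuaz"


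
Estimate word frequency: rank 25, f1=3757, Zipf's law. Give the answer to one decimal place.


Zipf's law: f(r) = f(1) / r
f(1) = 3757
f(25) = 3757 / 25
= 150.3 occurrences


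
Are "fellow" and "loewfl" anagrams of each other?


Word 1: "fellow" → sorted: efllow
Word 2: "loewfl" → sorted: efllow
Same letters? efllow == efllow
Anagram = Yes


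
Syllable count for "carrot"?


Word: "carrot"
Syllable breakdown: car · rot
Counting: 2 parts
= 2 syllables


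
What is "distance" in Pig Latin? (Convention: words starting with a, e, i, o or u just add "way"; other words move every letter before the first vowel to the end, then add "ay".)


Word: "distance"
Starts with consonant(s) → move to end, add 'ay'
Consonant cluster: "d"
Pig Latin = "istanceday"


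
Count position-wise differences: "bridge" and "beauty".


Comparing character by character (same length = 6):
  Pos 0: 'b' vs 'b' =
  Pos 1: 'r' vs 'e' !=
  Pos 2: 'i' vs 'a' !=
  Pos 3: 'd' vs 'u' !=
  Pos 4: 'g' vs 't' !=
  Pos 5: 'e' vs 'y' !=
Hamming distance = 5


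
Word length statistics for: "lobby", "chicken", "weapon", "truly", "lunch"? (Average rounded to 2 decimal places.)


Lengths: "lobby"=5, "chicken"=7, "weapon"=6, "truly"=5, "lunch"=5
Sum = 28, Count = 5
Average = 28/5 = 5.60
= avg=5.60, min=5, max=7
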